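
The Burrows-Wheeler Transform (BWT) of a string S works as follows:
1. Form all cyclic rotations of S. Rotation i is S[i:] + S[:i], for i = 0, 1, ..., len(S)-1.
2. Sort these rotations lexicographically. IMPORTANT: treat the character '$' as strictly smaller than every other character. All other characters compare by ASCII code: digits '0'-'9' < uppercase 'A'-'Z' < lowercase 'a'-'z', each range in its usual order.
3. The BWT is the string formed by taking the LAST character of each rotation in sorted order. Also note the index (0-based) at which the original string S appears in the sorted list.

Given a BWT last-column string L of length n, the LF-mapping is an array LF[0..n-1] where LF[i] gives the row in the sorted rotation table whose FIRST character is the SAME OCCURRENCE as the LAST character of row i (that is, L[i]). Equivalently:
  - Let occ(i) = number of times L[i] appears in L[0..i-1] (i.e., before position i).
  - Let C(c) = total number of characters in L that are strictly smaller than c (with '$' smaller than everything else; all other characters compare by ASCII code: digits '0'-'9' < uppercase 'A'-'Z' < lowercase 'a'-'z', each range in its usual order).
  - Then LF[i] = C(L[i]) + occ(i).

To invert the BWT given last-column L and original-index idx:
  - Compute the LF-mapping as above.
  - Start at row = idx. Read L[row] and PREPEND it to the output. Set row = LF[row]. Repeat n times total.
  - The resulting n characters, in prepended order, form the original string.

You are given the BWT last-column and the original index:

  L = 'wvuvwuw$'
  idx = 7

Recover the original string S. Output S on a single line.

LF mapping: 5 3 1 4 6 2 7 0
Walk LF starting at row 7, prepending L[row]:
  step 1: row=7, L[7]='$', prepend. Next row=LF[7]=0
  step 2: row=0, L[0]='w', prepend. Next row=LF[0]=5
  step 3: row=5, L[5]='u', prepend. Next row=LF[5]=2
  step 4: row=2, L[2]='u', prepend. Next row=LF[2]=1
  step 5: row=1, L[1]='v', prepend. Next row=LF[1]=3
  step 6: row=3, L[3]='v', prepend. Next row=LF[3]=4
  step 7: row=4, L[4]='w', prepend. Next row=LF[4]=6
  step 8: row=6, L[6]='w', prepend. Next row=LF[6]=7
Reversed output: wwvvuuw$

Answer: wwvvuuw$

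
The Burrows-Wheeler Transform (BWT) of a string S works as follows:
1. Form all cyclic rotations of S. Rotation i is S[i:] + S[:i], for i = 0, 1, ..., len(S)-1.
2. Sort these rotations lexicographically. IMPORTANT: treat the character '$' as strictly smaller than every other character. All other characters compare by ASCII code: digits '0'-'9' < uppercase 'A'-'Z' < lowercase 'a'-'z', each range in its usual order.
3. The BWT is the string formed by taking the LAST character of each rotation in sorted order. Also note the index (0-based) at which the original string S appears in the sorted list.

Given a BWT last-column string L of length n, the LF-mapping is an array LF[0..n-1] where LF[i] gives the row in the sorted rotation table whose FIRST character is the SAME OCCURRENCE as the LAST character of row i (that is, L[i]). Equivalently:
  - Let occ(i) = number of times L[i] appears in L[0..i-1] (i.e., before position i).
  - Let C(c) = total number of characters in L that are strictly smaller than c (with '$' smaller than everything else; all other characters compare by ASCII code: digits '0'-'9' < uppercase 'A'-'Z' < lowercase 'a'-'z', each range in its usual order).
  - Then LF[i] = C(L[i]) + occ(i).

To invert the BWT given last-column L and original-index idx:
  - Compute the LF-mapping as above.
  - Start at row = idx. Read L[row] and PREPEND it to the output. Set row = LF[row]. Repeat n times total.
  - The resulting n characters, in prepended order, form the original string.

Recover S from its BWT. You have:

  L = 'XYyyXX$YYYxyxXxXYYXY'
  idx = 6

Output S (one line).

Answer: XyXXxYyXXYyYxxYYYYX$

Derivation:
LF mapping: 1 7 17 18 2 3 0 8 9 10 14 19 15 4 16 5 11 12 6 13
Walk LF starting at row 6, prepending L[row]:
  step 1: row=6, L[6]='$', prepend. Next row=LF[6]=0
  step 2: row=0, L[0]='X', prepend. Next row=LF[0]=1
  step 3: row=1, L[1]='Y', prepend. Next row=LF[1]=7
  step 4: row=7, L[7]='Y', prepend. Next row=LF[7]=8
  step 5: row=8, L[8]='Y', prepend. Next row=LF[8]=9
  step 6: row=9, L[9]='Y', prepend. Next row=LF[9]=10
  step 7: row=10, L[10]='x', prepend. Next row=LF[10]=14
  step 8: row=14, L[14]='x', prepend. Next row=LF[14]=16
  step 9: row=16, L[16]='Y', prepend. Next row=LF[16]=11
  step 10: row=11, L[11]='y', prepend. Next row=LF[11]=19
  step 11: row=19, L[19]='Y', prepend. Next row=LF[19]=13
  step 12: row=13, L[13]='X', prepend. Next row=LF[13]=4
  step 13: row=4, L[4]='X', prepend. Next row=LF[4]=2
  step 14: row=2, L[2]='y', prepend. Next row=LF[2]=17
  step 15: row=17, L[17]='Y', prepend. Next row=LF[17]=12
  step 16: row=12, L[12]='x', prepend. Next row=LF[12]=15
  step 17: row=15, L[15]='X', prepend. Next row=LF[15]=5
  step 18: row=5, L[5]='X', prepend. Next row=LF[5]=3
  step 19: row=3, L[3]='y', prepend. Next row=LF[3]=18
  step 20: row=18, L[18]='X', prepend. Next row=LF[18]=6
Reversed output: XyXXxYyXXYyYxxYYYYX$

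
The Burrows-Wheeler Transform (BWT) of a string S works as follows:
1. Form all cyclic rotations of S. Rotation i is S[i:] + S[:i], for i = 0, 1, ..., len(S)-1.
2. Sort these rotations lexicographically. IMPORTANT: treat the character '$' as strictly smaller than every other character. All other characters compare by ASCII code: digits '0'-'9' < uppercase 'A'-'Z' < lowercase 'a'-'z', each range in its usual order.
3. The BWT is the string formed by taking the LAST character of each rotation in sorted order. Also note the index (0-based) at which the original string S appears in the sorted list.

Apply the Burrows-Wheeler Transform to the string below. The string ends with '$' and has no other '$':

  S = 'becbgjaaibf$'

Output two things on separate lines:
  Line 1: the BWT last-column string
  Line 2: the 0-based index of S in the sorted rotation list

All 12 rotations (rotation i = S[i:]+S[:i]):
  rot[0] = becbgjaaibf$
  rot[1] = ecbgjaaibf$b
  rot[2] = cbgjaaibf$be
  rot[3] = bgjaaibf$bec
  rot[4] = gjaaibf$becb
  rot[5] = jaaibf$becbg
  rot[6] = aaibf$becbgj
  rot[7] = aibf$becbgja
  rot[8] = ibf$becbgjaa
  rot[9] = bf$becbgjaai
  rot[10] = f$becbgjaaib
  rot[11] = $becbgjaaibf
Sorted (with $ < everything):
  sorted[0] = $becbgjaaibf  (last char: 'f')
  sorted[1] = aaibf$becbgj  (last char: 'j')
  sorted[2] = aibf$becbgja  (last char: 'a')
  sorted[3] = becbgjaaibf$  (last char: '$')
  sorted[4] = bf$becbgjaai  (last char: 'i')
  sorted[5] = bgjaaibf$bec  (last char: 'c')
  sorted[6] = cbgjaaibf$be  (last char: 'e')
  sorted[7] = ecbgjaaibf$b  (last char: 'b')
  sorted[8] = f$becbgjaaib  (last char: 'b')
  sorted[9] = gjaaibf$becb  (last char: 'b')
  sorted[10] = ibf$becbgjaa  (last char: 'a')
  sorted[11] = jaaibf$becbg  (last char: 'g')
Last column: fja$icebbbag
Original string S is at sorted index 3

Answer: fja$icebbbag
3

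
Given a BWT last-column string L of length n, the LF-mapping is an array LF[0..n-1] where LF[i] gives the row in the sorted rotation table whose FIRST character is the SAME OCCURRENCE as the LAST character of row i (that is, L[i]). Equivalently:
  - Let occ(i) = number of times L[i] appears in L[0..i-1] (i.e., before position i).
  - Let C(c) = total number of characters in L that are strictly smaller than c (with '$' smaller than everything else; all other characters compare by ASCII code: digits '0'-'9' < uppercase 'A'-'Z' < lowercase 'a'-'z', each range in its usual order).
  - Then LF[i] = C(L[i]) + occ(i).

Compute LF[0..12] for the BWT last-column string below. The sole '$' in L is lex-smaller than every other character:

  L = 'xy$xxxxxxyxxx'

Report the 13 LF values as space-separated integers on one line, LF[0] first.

Char counts: '$':1, 'x':10, 'y':2
C (first-col start): C('$')=0, C('x')=1, C('y')=11
L[0]='x': occ=0, LF[0]=C('x')+0=1+0=1
L[1]='y': occ=0, LF[1]=C('y')+0=11+0=11
L[2]='$': occ=0, LF[2]=C('$')+0=0+0=0
L[3]='x': occ=1, LF[3]=C('x')+1=1+1=2
L[4]='x': occ=2, LF[4]=C('x')+2=1+2=3
L[5]='x': occ=3, LF[5]=C('x')+3=1+3=4
L[6]='x': occ=4, LF[6]=C('x')+4=1+4=5
L[7]='x': occ=5, LF[7]=C('x')+5=1+5=6
L[8]='x': occ=6, LF[8]=C('x')+6=1+6=7
L[9]='y': occ=1, LF[9]=C('y')+1=11+1=12
L[10]='x': occ=7, LF[10]=C('x')+7=1+7=8
L[11]='x': occ=8, LF[11]=C('x')+8=1+8=9
L[12]='x': occ=9, LF[12]=C('x')+9=1+9=10

Answer: 1 11 0 2 3 4 5 6 7 12 8 9 10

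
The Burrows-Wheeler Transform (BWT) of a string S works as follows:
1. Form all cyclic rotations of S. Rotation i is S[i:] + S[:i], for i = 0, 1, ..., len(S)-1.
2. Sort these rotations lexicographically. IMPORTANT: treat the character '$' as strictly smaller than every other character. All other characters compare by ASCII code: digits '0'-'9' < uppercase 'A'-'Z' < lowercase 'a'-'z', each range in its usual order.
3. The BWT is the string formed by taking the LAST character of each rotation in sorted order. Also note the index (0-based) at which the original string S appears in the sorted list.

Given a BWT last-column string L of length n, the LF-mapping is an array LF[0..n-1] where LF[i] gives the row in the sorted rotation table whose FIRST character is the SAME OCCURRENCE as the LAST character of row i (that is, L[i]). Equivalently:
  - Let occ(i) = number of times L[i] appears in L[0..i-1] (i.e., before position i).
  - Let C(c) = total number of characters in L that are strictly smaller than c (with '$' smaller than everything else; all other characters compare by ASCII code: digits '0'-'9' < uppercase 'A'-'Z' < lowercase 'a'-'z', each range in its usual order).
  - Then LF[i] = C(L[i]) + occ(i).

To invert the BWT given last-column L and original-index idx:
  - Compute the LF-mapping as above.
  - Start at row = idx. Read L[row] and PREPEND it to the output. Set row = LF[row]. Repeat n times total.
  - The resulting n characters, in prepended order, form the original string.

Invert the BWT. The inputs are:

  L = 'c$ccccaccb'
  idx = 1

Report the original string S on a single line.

Answer: accbccccc$

Derivation:
LF mapping: 3 0 4 5 6 7 1 8 9 2
Walk LF starting at row 1, prepending L[row]:
  step 1: row=1, L[1]='$', prepend. Next row=LF[1]=0
  step 2: row=0, L[0]='c', prepend. Next row=LF[0]=3
  step 3: row=3, L[3]='c', prepend. Next row=LF[3]=5
  step 4: row=5, L[5]='c', prepend. Next row=LF[5]=7
  step 5: row=7, L[7]='c', prepend. Next row=LF[7]=8
  step 6: row=8, L[8]='c', prepend. Next row=LF[8]=9
  step 7: row=9, L[9]='b', prepend. Next row=LF[9]=2
  step 8: row=2, L[2]='c', prepend. Next row=LF[2]=4
  step 9: row=4, L[4]='c', prepend. Next row=LF[4]=6
  step 10: row=6, L[6]='a', prepend. Next row=LF[6]=1
Reversed output: accbccccc$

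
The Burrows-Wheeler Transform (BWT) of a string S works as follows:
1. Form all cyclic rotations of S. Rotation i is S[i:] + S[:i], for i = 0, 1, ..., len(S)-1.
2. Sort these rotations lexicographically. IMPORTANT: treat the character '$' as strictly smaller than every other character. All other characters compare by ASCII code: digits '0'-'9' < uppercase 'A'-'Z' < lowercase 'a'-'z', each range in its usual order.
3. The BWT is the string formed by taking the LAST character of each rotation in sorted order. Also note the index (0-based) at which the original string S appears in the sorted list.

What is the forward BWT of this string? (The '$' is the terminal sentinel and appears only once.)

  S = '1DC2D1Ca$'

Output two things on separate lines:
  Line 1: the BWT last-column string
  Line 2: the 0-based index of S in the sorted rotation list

All 9 rotations (rotation i = S[i:]+S[:i]):
  rot[0] = 1DC2D1Ca$
  rot[1] = DC2D1Ca$1
  rot[2] = C2D1Ca$1D
  rot[3] = 2D1Ca$1DC
  rot[4] = D1Ca$1DC2
  rot[5] = 1Ca$1DC2D
  rot[6] = Ca$1DC2D1
  rot[7] = a$1DC2D1C
  rot[8] = $1DC2D1Ca
Sorted (with $ < everything):
  sorted[0] = $1DC2D1Ca  (last char: 'a')
  sorted[1] = 1Ca$1DC2D  (last char: 'D')
  sorted[2] = 1DC2D1Ca$  (last char: '$')
  sorted[3] = 2D1Ca$1DC  (last char: 'C')
  sorted[4] = C2D1Ca$1D  (last char: 'D')
  sorted[5] = Ca$1DC2D1  (last char: '1')
  sorted[6] = D1Ca$1DC2  (last char: '2')
  sorted[7] = DC2D1Ca$1  (last char: '1')
  sorted[8] = a$1DC2D1C  (last char: 'C')
Last column: aD$CD121C
Original string S is at sorted index 2

Answer: aD$CD121C
2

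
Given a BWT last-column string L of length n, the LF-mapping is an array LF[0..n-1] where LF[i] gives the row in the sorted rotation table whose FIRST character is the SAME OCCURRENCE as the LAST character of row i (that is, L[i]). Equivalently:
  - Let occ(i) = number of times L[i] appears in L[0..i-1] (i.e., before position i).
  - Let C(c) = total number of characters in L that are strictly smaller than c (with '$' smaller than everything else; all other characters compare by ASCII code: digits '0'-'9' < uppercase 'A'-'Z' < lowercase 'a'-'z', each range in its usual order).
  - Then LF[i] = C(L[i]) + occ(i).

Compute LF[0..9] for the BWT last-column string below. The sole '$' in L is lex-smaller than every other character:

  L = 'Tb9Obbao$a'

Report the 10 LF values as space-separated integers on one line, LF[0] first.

Char counts: '$':1, '9':1, 'O':1, 'T':1, 'a':2, 'b':3, 'o':1
C (first-col start): C('$')=0, C('9')=1, C('O')=2, C('T')=3, C('a')=4, C('b')=6, C('o')=9
L[0]='T': occ=0, LF[0]=C('T')+0=3+0=3
L[1]='b': occ=0, LF[1]=C('b')+0=6+0=6
L[2]='9': occ=0, LF[2]=C('9')+0=1+0=1
L[3]='O': occ=0, LF[3]=C('O')+0=2+0=2
L[4]='b': occ=1, LF[4]=C('b')+1=6+1=7
L[5]='b': occ=2, LF[5]=C('b')+2=6+2=8
L[6]='a': occ=0, LF[6]=C('a')+0=4+0=4
L[7]='o': occ=0, LF[7]=C('o')+0=9+0=9
L[8]='$': occ=0, LF[8]=C('$')+0=0+0=0
L[9]='a': occ=1, LF[9]=C('a')+1=4+1=5

Answer: 3 6 1 2 7 8 4 9 0 5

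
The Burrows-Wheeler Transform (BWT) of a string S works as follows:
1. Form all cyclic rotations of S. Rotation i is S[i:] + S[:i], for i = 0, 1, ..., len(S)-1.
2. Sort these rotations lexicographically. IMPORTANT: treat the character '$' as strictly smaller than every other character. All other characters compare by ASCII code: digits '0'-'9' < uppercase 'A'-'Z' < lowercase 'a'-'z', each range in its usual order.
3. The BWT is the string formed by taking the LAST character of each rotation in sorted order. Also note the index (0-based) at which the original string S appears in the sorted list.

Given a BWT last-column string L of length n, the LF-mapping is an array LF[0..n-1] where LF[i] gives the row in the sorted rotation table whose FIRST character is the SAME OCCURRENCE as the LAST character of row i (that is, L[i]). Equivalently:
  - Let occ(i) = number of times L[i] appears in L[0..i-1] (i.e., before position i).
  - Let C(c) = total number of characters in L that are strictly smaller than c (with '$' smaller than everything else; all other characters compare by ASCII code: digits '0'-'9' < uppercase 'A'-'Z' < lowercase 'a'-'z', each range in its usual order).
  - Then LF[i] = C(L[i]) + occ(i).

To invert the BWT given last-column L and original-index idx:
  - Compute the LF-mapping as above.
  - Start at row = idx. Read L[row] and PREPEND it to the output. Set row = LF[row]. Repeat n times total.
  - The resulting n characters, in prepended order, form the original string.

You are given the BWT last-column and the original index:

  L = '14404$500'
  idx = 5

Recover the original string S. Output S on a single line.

Answer: 40054041$

Derivation:
LF mapping: 4 5 6 1 7 0 8 2 3
Walk LF starting at row 5, prepending L[row]:
  step 1: row=5, L[5]='$', prepend. Next row=LF[5]=0
  step 2: row=0, L[0]='1', prepend. Next row=LF[0]=4
  step 3: row=4, L[4]='4', prepend. Next row=LF[4]=7
  step 4: row=7, L[7]='0', prepend. Next row=LF[7]=2
  step 5: row=2, L[2]='4', prepend. Next row=LF[2]=6
  step 6: row=6, L[6]='5', prepend. Next row=LF[6]=8
  step 7: row=8, L[8]='0', prepend. Next row=LF[8]=3
  step 8: row=3, L[3]='0', prepend. Next row=LF[3]=1
  step 9: row=1, L[1]='4', prepend. Next row=LF[1]=5
Reversed output: 40054041$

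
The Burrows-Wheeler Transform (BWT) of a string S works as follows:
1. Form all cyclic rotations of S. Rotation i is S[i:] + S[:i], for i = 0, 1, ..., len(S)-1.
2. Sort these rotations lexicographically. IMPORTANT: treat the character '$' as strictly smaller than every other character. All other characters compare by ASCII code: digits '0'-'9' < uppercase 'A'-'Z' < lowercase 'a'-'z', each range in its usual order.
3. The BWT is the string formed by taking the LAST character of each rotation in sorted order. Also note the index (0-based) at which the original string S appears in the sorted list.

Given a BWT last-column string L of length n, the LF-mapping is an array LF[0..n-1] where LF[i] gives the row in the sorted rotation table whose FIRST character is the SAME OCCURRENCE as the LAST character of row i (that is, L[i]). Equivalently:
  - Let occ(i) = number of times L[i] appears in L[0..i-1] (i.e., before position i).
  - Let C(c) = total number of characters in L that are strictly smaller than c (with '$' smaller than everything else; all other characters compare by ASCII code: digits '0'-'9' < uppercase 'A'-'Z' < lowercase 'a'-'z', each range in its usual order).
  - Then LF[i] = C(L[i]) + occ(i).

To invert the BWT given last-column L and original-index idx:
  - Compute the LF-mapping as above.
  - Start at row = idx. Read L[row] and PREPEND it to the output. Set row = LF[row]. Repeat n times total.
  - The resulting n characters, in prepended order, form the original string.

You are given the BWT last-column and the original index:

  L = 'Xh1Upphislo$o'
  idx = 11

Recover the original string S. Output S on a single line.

LF mapping: 3 4 1 2 10 11 5 6 12 7 8 0 9
Walk LF starting at row 11, prepending L[row]:
  step 1: row=11, L[11]='$', prepend. Next row=LF[11]=0
  step 2: row=0, L[0]='X', prepend. Next row=LF[0]=3
  step 3: row=3, L[3]='U', prepend. Next row=LF[3]=2
  step 4: row=2, L[2]='1', prepend. Next row=LF[2]=1
  step 5: row=1, L[1]='h', prepend. Next row=LF[1]=4
  step 6: row=4, L[4]='p', prepend. Next row=LF[4]=10
  step 7: row=10, L[10]='o', prepend. Next row=LF[10]=8
  step 8: row=8, L[8]='s', prepend. Next row=LF[8]=12
  step 9: row=12, L[12]='o', prepend. Next row=LF[12]=9
  step 10: row=9, L[9]='l', prepend. Next row=LF[9]=7
  step 11: row=7, L[7]='i', prepend. Next row=LF[7]=6
  step 12: row=6, L[6]='h', prepend. Next row=LF[6]=5
  step 13: row=5, L[5]='p', prepend. Next row=LF[5]=11
Reversed output: philosoph1UX$

Answer: philosoph1UX$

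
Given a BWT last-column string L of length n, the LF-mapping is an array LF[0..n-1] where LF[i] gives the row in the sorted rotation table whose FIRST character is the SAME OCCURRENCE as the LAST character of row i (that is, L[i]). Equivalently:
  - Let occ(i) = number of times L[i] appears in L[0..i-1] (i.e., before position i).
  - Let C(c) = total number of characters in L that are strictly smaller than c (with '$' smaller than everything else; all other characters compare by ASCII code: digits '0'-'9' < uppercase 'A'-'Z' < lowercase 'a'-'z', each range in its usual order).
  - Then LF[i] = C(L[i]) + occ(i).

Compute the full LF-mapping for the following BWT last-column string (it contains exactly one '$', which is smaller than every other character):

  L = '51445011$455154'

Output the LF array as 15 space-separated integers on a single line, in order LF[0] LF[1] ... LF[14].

Char counts: '$':1, '0':1, '1':4, '4':4, '5':5
C (first-col start): C('$')=0, C('0')=1, C('1')=2, C('4')=6, C('5')=10
L[0]='5': occ=0, LF[0]=C('5')+0=10+0=10
L[1]='1': occ=0, LF[1]=C('1')+0=2+0=2
L[2]='4': occ=0, LF[2]=C('4')+0=6+0=6
L[3]='4': occ=1, LF[3]=C('4')+1=6+1=7
L[4]='5': occ=1, LF[4]=C('5')+1=10+1=11
L[5]='0': occ=0, LF[5]=C('0')+0=1+0=1
L[6]='1': occ=1, LF[6]=C('1')+1=2+1=3
L[7]='1': occ=2, LF[7]=C('1')+2=2+2=4
L[8]='$': occ=0, LF[8]=C('$')+0=0+0=0
L[9]='4': occ=2, LF[9]=C('4')+2=6+2=8
L[10]='5': occ=2, LF[10]=C('5')+2=10+2=12
L[11]='5': occ=3, LF[11]=C('5')+3=10+3=13
L[12]='1': occ=3, LF[12]=C('1')+3=2+3=5
L[13]='5': occ=4, LF[13]=C('5')+4=10+4=14
L[14]='4': occ=3, LF[14]=C('4')+3=6+3=9

Answer: 10 2 6 7 11 1 3 4 0 8 12 13 5 14 9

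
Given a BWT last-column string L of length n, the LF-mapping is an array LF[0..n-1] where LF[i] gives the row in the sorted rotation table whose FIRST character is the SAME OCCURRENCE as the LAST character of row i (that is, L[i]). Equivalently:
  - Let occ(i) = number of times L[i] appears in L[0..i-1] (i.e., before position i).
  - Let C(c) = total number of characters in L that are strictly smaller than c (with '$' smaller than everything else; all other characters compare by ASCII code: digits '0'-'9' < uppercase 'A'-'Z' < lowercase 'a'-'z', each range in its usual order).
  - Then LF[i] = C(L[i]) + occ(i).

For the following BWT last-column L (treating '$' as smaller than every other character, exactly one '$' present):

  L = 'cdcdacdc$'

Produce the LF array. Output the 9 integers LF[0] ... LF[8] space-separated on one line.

Char counts: '$':1, 'a':1, 'c':4, 'd':3
C (first-col start): C('$')=0, C('a')=1, C('c')=2, C('d')=6
L[0]='c': occ=0, LF[0]=C('c')+0=2+0=2
L[1]='d': occ=0, LF[1]=C('d')+0=6+0=6
L[2]='c': occ=1, LF[2]=C('c')+1=2+1=3
L[3]='d': occ=1, LF[3]=C('d')+1=6+1=7
L[4]='a': occ=0, LF[4]=C('a')+0=1+0=1
L[5]='c': occ=2, LF[5]=C('c')+2=2+2=4
L[6]='d': occ=2, LF[6]=C('d')+2=6+2=8
L[7]='c': occ=3, LF[7]=C('c')+3=2+3=5
L[8]='$': occ=0, LF[8]=C('$')+0=0+0=0

Answer: 2 6 3 7 1 4 8 5 0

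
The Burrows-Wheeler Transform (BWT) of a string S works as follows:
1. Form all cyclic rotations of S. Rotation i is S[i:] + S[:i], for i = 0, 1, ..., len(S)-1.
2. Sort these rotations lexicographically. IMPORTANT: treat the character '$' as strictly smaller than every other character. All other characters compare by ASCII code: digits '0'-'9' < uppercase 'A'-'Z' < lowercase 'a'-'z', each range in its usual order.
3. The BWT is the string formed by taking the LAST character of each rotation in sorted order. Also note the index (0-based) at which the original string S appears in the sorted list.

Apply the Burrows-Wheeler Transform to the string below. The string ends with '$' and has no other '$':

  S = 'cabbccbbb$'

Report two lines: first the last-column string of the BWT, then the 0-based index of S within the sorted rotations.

All 10 rotations (rotation i = S[i:]+S[:i]):
  rot[0] = cabbccbbb$
  rot[1] = abbccbbb$c
  rot[2] = bbccbbb$ca
  rot[3] = bccbbb$cab
  rot[4] = ccbbb$cabb
  rot[5] = cbbb$cabbc
  rot[6] = bbb$cabbcc
  rot[7] = bb$cabbccb
  rot[8] = b$cabbccbb
  rot[9] = $cabbccbbb
Sorted (with $ < everything):
  sorted[0] = $cabbccbbb  (last char: 'b')
  sorted[1] = abbccbbb$c  (last char: 'c')
  sorted[2] = b$cabbccbb  (last char: 'b')
  sorted[3] = bb$cabbccb  (last char: 'b')
  sorted[4] = bbb$cabbcc  (last char: 'c')
  sorted[5] = bbccbbb$ca  (last char: 'a')
  sorted[6] = bccbbb$cab  (last char: 'b')
  sorted[7] = cabbccbbb$  (last char: '$')
  sorted[8] = cbbb$cabbc  (last char: 'c')
  sorted[9] = ccbbb$cabb  (last char: 'b')
Last column: bcbbcab$cb
Original string S is at sorted index 7

Answer: bcbbcab$cb
7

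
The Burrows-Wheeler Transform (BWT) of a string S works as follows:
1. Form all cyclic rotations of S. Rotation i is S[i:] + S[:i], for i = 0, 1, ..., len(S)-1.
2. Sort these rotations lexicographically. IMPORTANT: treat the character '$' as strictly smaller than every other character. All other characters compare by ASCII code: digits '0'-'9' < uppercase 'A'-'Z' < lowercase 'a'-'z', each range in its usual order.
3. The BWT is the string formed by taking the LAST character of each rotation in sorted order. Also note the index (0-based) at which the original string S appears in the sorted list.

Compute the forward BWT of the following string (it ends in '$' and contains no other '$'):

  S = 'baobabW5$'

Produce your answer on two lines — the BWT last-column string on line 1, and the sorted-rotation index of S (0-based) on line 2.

Answer: 5Wbbbao$a
7

Derivation:
All 9 rotations (rotation i = S[i:]+S[:i]):
  rot[0] = baobabW5$
  rot[1] = aobabW5$b
  rot[2] = obabW5$ba
  rot[3] = babW5$bao
  rot[4] = abW5$baob
  rot[5] = bW5$baoba
  rot[6] = W5$baobab
  rot[7] = 5$baobabW
  rot[8] = $baobabW5
Sorted (with $ < everything):
  sorted[0] = $baobabW5  (last char: '5')
  sorted[1] = 5$baobabW  (last char: 'W')
  sorted[2] = W5$baobab  (last char: 'b')
  sorted[3] = abW5$baob  (last char: 'b')
  sorted[4] = aobabW5$b  (last char: 'b')
  sorted[5] = bW5$baoba  (last char: 'a')
  sorted[6] = babW5$bao  (last char: 'o')
  sorted[7] = baobabW5$  (last char: '$')
  sorted[8] = obabW5$ba  (last char: 'a')
Last column: 5Wbbbao$a
Original string S is at sorted index 7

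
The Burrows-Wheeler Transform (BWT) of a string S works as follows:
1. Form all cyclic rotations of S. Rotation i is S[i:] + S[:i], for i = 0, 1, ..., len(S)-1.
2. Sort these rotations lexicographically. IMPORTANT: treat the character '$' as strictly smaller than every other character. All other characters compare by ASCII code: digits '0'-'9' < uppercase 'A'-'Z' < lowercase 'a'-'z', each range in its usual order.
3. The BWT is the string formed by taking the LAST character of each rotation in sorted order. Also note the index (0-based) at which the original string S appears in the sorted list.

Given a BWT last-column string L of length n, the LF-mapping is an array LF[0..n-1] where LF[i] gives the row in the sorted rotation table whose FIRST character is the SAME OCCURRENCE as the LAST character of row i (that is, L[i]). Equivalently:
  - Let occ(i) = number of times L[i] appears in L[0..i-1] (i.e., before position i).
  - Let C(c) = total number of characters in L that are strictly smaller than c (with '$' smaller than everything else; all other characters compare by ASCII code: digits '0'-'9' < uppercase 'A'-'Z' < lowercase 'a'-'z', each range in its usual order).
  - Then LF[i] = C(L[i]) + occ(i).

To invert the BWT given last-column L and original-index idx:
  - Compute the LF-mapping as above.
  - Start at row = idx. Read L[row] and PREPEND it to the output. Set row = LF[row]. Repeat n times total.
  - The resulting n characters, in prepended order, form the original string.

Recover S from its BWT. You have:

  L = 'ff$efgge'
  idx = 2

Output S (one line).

LF mapping: 3 4 0 1 5 6 7 2
Walk LF starting at row 2, prepending L[row]:
  step 1: row=2, L[2]='$', prepend. Next row=LF[2]=0
  step 2: row=0, L[0]='f', prepend. Next row=LF[0]=3
  step 3: row=3, L[3]='e', prepend. Next row=LF[3]=1
  step 4: row=1, L[1]='f', prepend. Next row=LF[1]=4
  step 5: row=4, L[4]='f', prepend. Next row=LF[4]=5
  step 6: row=5, L[5]='g', prepend. Next row=LF[5]=6
  step 7: row=6, L[6]='g', prepend. Next row=LF[6]=7
  step 8: row=7, L[7]='e', prepend. Next row=LF[7]=2
Reversed output: eggffef$

Answer: eggffef$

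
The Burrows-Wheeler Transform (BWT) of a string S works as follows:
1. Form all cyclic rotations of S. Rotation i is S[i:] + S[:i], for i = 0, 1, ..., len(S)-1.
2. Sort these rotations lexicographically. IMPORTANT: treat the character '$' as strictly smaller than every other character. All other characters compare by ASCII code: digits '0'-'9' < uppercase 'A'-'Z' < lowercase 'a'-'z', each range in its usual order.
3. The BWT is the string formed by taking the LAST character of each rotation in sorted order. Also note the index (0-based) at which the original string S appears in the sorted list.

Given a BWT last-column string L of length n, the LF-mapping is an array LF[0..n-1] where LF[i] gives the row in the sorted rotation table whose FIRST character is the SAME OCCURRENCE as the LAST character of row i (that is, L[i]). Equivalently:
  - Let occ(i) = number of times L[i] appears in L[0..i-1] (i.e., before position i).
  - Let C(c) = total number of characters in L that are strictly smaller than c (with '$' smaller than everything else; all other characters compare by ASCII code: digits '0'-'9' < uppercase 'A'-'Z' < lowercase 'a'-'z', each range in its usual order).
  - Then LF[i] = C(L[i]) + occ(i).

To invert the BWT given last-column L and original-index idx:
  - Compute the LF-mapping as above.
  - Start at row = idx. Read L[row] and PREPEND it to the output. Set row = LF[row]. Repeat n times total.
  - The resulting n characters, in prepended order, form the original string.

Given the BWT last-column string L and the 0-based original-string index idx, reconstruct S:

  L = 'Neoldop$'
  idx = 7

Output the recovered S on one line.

Answer: poodleN$

Derivation:
LF mapping: 1 3 5 4 2 6 7 0
Walk LF starting at row 7, prepending L[row]:
  step 1: row=7, L[7]='$', prepend. Next row=LF[7]=0
  step 2: row=0, L[0]='N', prepend. Next row=LF[0]=1
  step 3: row=1, L[1]='e', prepend. Next row=LF[1]=3
  step 4: row=3, L[3]='l', prepend. Next row=LF[3]=4
  step 5: row=4, L[4]='d', prepend. Next row=LF[4]=2
  step 6: row=2, L[2]='o', prepend. Next row=LF[2]=5
  step 7: row=5, L[5]='o', prepend. Next row=LF[5]=6
  step 8: row=6, L[6]='p', prepend. Next row=LF[6]=7
Reversed output: poodleN$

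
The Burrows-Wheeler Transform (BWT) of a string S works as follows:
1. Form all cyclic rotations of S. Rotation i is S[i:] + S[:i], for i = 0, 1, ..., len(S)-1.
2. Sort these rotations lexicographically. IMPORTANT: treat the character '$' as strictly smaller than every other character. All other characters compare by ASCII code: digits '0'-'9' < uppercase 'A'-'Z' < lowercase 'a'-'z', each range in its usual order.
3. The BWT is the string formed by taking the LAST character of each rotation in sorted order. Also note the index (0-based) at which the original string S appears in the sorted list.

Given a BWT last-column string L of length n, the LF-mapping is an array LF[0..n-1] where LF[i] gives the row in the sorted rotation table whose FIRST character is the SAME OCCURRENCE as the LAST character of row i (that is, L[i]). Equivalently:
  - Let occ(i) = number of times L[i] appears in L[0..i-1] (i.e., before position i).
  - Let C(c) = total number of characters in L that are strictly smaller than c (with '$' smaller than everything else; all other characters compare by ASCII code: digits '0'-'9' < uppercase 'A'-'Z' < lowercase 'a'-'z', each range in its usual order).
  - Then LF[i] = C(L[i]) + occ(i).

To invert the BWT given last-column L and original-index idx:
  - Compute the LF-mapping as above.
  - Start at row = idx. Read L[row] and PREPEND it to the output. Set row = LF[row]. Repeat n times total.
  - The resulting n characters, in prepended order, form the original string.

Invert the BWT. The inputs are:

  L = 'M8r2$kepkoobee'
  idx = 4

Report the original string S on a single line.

Answer: bookkeeper82M$

Derivation:
LF mapping: 3 2 13 1 0 8 5 12 9 10 11 4 6 7
Walk LF starting at row 4, prepending L[row]:
  step 1: row=4, L[4]='$', prepend. Next row=LF[4]=0
  step 2: row=0, L[0]='M', prepend. Next row=LF[0]=3
  step 3: row=3, L[3]='2', prepend. Next row=LF[3]=1
  step 4: row=1, L[1]='8', prepend. Next row=LF[1]=2
  step 5: row=2, L[2]='r', prepend. Next row=LF[2]=13
  step 6: row=13, L[13]='e', prepend. Next row=LF[13]=7
  step 7: row=7, L[7]='p', prepend. Next row=LF[7]=12
  step 8: row=12, L[12]='e', prepend. Next row=LF[12]=6
  step 9: row=6, L[6]='e', prepend. Next row=LF[6]=5
  step 10: row=5, L[5]='k', prepend. Next row=LF[5]=8
  step 11: row=8, L[8]='k', prepend. Next row=LF[8]=9
  step 12: row=9, L[9]='o', prepend. Next row=LF[9]=10
  step 13: row=10, L[10]='o', prepend. Next row=LF[10]=11
  step 14: row=11, L[11]='b', prepend. Next row=LF[11]=4
Reversed output: bookkeeper82M$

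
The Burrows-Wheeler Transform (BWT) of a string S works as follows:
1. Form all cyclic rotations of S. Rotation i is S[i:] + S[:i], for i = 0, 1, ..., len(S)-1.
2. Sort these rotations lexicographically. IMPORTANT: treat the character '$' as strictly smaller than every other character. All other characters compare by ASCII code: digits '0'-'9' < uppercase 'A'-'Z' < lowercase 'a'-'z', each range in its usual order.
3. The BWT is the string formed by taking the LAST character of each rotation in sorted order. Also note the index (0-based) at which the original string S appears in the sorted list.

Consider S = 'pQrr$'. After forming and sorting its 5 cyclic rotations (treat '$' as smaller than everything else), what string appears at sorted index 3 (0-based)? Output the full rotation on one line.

All 5 rotations (rotation i = S[i:]+S[:i]):
  rot[0] = pQrr$
  rot[1] = Qrr$p
  rot[2] = rr$pQ
  rot[3] = r$pQr
  rot[4] = $pQrr
Sorted (with $ < everything):
  sorted[0] = $pQrr
  sorted[1] = Qrr$p
  sorted[2] = pQrr$
  sorted[3] = r$pQr
  sorted[4] = rr$pQ
sorted[3] = r$pQr

Answer: r$pQr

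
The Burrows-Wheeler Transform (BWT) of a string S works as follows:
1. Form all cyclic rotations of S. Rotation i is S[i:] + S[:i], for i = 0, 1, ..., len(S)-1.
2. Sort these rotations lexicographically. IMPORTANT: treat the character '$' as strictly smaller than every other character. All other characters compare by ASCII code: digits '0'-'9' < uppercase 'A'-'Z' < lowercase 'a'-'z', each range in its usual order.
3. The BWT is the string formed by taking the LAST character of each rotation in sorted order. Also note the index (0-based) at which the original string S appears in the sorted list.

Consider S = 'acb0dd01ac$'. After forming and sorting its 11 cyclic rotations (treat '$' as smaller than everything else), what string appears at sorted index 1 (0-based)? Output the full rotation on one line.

All 11 rotations (rotation i = S[i:]+S[:i]):
  rot[0] = acb0dd01ac$
  rot[1] = cb0dd01ac$a
  rot[2] = b0dd01ac$ac
  rot[3] = 0dd01ac$acb
  rot[4] = dd01ac$acb0
  rot[5] = d01ac$acb0d
  rot[6] = 01ac$acb0dd
  rot[7] = 1ac$acb0dd0
  rot[8] = ac$acb0dd01
  rot[9] = c$acb0dd01a
  rot[10] = $acb0dd01ac
Sorted (with $ < everything):
  sorted[0] = $acb0dd01ac
  sorted[1] = 01ac$acb0dd
  sorted[2] = 0dd01ac$acb
  sorted[3] = 1ac$acb0dd0
  sorted[4] = ac$acb0dd01
  sorted[5] = acb0dd01ac$
  sorted[6] = b0dd01ac$ac
  sorted[7] = c$acb0dd01a
  sorted[8] = cb0dd01ac$a
  sorted[9] = d01ac$acb0d
  sorted[10] = dd01ac$acb0
sorted[1] = 01ac$acb0dd

Answer: 01ac$acb0dd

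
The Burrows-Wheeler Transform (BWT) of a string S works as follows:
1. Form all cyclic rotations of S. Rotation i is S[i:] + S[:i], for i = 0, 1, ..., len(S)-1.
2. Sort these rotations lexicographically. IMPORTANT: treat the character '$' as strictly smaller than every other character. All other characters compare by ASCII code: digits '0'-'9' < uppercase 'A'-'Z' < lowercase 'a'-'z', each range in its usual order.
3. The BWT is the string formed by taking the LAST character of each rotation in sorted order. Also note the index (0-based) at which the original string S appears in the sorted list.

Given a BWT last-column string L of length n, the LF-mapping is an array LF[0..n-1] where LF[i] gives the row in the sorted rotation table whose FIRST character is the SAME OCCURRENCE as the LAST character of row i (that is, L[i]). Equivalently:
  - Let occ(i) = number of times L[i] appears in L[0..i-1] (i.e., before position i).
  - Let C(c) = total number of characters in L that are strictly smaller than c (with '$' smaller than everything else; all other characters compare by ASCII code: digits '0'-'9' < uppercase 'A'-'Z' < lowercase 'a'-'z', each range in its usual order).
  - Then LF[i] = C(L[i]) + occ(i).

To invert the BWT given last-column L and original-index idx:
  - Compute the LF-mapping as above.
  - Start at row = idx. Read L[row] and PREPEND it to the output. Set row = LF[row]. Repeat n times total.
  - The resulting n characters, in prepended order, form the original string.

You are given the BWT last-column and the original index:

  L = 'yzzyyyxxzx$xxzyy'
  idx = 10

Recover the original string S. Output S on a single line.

Answer: yzyxyzzxyxyxzxy$

Derivation:
LF mapping: 6 12 13 7 8 9 1 2 14 3 0 4 5 15 10 11
Walk LF starting at row 10, prepending L[row]:
  step 1: row=10, L[10]='$', prepend. Next row=LF[10]=0
  step 2: row=0, L[0]='y', prepend. Next row=LF[0]=6
  step 3: row=6, L[6]='x', prepend. Next row=LF[6]=1
  step 4: row=1, L[1]='z', prepend. Next row=LF[1]=12
  step 5: row=12, L[12]='x', prepend. Next row=LF[12]=5
  step 6: row=5, L[5]='y', prepend. Next row=LF[5]=9
  step 7: row=9, L[9]='x', prepend. Next row=LF[9]=3
  step 8: row=3, L[3]='y', prepend. Next row=LF[3]=7
  step 9: row=7, L[7]='x', prepend. Next row=LF[7]=2
  step 10: row=2, L[2]='z', prepend. Next row=LF[2]=13
  step 11: row=13, L[13]='z', prepend. Next row=LF[13]=15
  step 12: row=15, L[15]='y', prepend. Next row=LF[15]=11
  step 13: row=11, L[11]='x', prepend. Next row=LF[11]=4
  step 14: row=4, L[4]='y', prepend. Next row=LF[4]=8
  step 15: row=8, L[8]='z', prepend. Next row=LF[8]=14
  step 16: row=14, L[14]='y', prepend. Next row=LF[14]=10
Reversed output: yzyxyzzxyxyxzxy$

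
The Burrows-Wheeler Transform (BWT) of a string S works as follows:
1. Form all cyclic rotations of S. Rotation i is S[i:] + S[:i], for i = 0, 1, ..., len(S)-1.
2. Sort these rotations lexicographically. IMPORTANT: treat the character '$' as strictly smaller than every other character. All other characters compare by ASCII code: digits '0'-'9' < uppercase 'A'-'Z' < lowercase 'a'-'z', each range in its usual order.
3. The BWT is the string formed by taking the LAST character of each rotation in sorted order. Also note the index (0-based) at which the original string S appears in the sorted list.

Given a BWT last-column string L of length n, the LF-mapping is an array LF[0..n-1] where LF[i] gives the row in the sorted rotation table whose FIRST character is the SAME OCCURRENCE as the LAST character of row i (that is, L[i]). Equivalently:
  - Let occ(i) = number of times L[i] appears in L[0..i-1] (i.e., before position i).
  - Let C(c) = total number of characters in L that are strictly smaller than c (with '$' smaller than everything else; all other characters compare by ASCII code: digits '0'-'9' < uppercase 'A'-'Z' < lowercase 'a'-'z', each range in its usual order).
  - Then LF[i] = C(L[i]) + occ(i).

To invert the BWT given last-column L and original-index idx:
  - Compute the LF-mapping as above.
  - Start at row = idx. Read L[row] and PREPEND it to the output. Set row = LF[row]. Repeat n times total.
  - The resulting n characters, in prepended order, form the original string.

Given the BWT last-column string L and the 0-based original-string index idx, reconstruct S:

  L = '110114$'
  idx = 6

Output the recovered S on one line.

LF mapping: 2 3 1 4 5 6 0
Walk LF starting at row 6, prepending L[row]:
  step 1: row=6, L[6]='$', prepend. Next row=LF[6]=0
  step 2: row=0, L[0]='1', prepend. Next row=LF[0]=2
  step 3: row=2, L[2]='0', prepend. Next row=LF[2]=1
  step 4: row=1, L[1]='1', prepend. Next row=LF[1]=3
  step 5: row=3, L[3]='1', prepend. Next row=LF[3]=4
  step 6: row=4, L[4]='1', prepend. Next row=LF[4]=5
  step 7: row=5, L[5]='4', prepend. Next row=LF[5]=6
Reversed output: 411101$

Answer: 411101$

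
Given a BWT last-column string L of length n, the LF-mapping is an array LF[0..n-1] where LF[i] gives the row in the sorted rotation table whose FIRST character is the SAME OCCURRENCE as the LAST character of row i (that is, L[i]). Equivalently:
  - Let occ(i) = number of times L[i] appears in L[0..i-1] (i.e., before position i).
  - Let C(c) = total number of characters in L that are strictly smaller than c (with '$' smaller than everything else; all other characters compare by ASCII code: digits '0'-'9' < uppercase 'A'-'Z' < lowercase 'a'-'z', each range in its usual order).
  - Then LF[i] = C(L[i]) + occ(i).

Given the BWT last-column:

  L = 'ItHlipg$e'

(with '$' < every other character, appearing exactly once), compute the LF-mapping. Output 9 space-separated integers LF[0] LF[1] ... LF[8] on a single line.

Char counts: '$':1, 'H':1, 'I':1, 'e':1, 'g':1, 'i':1, 'l':1, 'p':1, 't':1
C (first-col start): C('$')=0, C('H')=1, C('I')=2, C('e')=3, C('g')=4, C('i')=5, C('l')=6, C('p')=7, C('t')=8
L[0]='I': occ=0, LF[0]=C('I')+0=2+0=2
L[1]='t': occ=0, LF[1]=C('t')+0=8+0=8
L[2]='H': occ=0, LF[2]=C('H')+0=1+0=1
L[3]='l': occ=0, LF[3]=C('l')+0=6+0=6
L[4]='i': occ=0, LF[4]=C('i')+0=5+0=5
L[5]='p': occ=0, LF[5]=C('p')+0=7+0=7
L[6]='g': occ=0, LF[6]=C('g')+0=4+0=4
L[7]='$': occ=0, LF[7]=C('$')+0=0+0=0
L[8]='e': occ=0, LF[8]=C('e')+0=3+0=3

Answer: 2 8 1 6 5 7 4 0 3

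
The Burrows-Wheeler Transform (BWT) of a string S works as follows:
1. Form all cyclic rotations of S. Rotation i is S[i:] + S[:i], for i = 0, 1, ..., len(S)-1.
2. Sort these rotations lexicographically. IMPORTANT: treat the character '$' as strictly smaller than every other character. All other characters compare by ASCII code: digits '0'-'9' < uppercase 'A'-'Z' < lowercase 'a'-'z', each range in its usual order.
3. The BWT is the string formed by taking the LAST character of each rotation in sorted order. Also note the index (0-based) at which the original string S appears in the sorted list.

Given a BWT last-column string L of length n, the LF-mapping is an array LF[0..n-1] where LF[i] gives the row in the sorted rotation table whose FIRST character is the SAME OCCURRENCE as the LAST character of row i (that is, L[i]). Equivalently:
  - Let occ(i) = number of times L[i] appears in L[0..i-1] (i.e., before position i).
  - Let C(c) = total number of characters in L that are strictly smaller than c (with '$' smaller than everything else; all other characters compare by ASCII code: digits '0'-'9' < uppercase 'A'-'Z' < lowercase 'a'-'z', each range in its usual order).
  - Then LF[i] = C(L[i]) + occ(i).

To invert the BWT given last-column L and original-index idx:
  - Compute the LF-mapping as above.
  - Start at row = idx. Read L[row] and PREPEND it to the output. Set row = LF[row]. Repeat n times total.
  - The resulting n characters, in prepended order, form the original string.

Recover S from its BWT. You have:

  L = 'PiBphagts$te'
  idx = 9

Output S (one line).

Answer: spaghettiBP$

Derivation:
LF mapping: 2 7 1 8 6 3 5 10 9 0 11 4
Walk LF starting at row 9, prepending L[row]:
  step 1: row=9, L[9]='$', prepend. Next row=LF[9]=0
  step 2: row=0, L[0]='P', prepend. Next row=LF[0]=2
  step 3: row=2, L[2]='B', prepend. Next row=LF[2]=1
  step 4: row=1, L[1]='i', prepend. Next row=LF[1]=7
  step 5: row=7, L[7]='t', prepend. Next row=LF[7]=10
  step 6: row=10, L[10]='t', prepend. Next row=LF[10]=11
  step 7: row=11, L[11]='e', prepend. Next row=LF[11]=4
  step 8: row=4, L[4]='h', prepend. Next row=LF[4]=6
  step 9: row=6, L[6]='g', prepend. Next row=LF[6]=5
  step 10: row=5, L[5]='a', prepend. Next row=LF[5]=3
  step 11: row=3, L[3]='p', prepend. Next row=LF[3]=8
  step 12: row=8, L[8]='s', prepend. Next row=LF[8]=9
Reversed output: spaghettiBP$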